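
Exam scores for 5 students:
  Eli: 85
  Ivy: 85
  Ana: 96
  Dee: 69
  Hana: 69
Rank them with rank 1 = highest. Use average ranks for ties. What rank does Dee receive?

Sorted (descending): 96, 85, 85, 69, 69
The 2 values of 85 occupy positions 2–3 → average rank (2+3)/2 = 2.5.
The 2 values of 69 occupy positions 4–5 → average rank (4+5)/2 = 4.5.
Dee has value 69 → rank 4.5.

4.5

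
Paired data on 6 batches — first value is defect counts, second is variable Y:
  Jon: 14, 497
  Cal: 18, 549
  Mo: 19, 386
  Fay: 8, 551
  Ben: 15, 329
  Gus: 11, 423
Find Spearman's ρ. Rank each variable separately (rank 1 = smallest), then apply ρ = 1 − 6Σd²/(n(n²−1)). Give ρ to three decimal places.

-0.486

Ranks of variable 1: 3, 5, 6, 1, 4, 2
Ranks of variable 2: 4, 5, 2, 6, 1, 3
d = r₁ − r₂: -1, 0, 4, -5, 3, -1
d²: 1, 0, 16, 25, 9, 1; Σd² = 52
ρ = 1 − 6·52/(6·35) = 1 − 312/210 = -0.486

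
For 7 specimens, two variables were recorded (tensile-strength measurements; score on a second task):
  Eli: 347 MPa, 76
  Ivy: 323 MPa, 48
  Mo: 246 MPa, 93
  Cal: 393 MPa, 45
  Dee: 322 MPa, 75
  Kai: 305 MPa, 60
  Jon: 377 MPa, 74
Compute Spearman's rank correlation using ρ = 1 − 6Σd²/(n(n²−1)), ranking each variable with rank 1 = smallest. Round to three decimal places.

Ranks of variable 1: 5, 4, 1, 7, 3, 2, 6
Ranks of variable 2: 6, 2, 7, 1, 5, 3, 4
d = r₁ − r₂: -1, 2, -6, 6, -2, -1, 2
d²: 1, 4, 36, 36, 4, 1, 4; Σd² = 86
ρ = 1 − 6·86/(7·48) = 1 − 516/336 = -0.536

-0.536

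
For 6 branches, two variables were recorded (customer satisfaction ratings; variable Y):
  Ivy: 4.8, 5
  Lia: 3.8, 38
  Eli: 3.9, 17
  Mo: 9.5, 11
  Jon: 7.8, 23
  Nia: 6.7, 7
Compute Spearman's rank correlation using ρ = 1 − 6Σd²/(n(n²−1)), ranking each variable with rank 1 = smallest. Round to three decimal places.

-0.314

Ranks of variable 1: 3, 1, 2, 6, 5, 4
Ranks of variable 2: 1, 6, 4, 3, 5, 2
d = r₁ − r₂: 2, -5, -2, 3, 0, 2
d²: 4, 25, 4, 9, 0, 4; Σd² = 46
ρ = 1 − 6·46/(6·35) = 1 − 276/210 = -0.314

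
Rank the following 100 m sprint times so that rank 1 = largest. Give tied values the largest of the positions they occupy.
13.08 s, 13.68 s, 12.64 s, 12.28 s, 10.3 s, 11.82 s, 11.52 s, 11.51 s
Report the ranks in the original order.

Sorted (descending): 13.68, 13.08, 12.64, 12.28, 11.82, 11.52, 11.51, 10.3
No ties — each value takes its position as its rank.

2, 1, 3, 4, 8, 5, 6, 7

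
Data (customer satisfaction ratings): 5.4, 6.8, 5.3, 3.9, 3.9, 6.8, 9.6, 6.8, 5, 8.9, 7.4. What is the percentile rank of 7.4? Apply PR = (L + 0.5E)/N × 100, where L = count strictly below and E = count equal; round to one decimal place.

77.3

N = 11.
Strictly below 7.4: 8. Equal to 7.4: 1.
PR = (8 + 0.5·1)/11 × 100 = 77.3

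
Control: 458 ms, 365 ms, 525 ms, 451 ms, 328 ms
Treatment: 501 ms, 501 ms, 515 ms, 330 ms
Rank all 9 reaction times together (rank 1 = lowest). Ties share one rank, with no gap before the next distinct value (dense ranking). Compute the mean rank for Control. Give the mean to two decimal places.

4.20

Sorted (ascending): 328, 330, 365, 451, 458, 501, 501, 515, 525
The 2 values of 501 share dense rank 6.
Remaining distinct values take the next consecutive integers.
Control values → pooled ranks: 458→5, 365→3, 525→8, 451→4, 328→1
Mean rank = (5 + 3 + 8 + 4 + 1) / 5 = 4.20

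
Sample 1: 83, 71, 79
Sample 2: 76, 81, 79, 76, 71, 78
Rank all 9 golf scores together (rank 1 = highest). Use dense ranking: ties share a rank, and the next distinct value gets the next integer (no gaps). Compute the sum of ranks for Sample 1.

10

Sorted (descending): 83, 81, 79, 79, 78, 76, 76, 71, 71
The 2 values of 79 share dense rank 3.
The 2 values of 76 share dense rank 5.
The 2 values of 71 share dense rank 6.
Remaining distinct values take the next consecutive integers.
Sample 1 values → pooled ranks: 83→1, 71→6, 79→3
Rank sum = 1 + 6 + 3 = 10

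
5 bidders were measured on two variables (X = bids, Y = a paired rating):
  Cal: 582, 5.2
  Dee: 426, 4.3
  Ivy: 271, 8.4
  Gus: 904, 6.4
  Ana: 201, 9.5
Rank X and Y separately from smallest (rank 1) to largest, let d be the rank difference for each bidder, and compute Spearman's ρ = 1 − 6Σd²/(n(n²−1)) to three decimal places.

-0.600

Ranks of variable 1: 4, 3, 2, 5, 1
Ranks of variable 2: 2, 1, 4, 3, 5
d = r₁ − r₂: 2, 2, -2, 2, -4
d²: 4, 4, 4, 4, 16; Σd² = 32
ρ = 1 − 6·32/(5·24) = 1 − 192/120 = -0.600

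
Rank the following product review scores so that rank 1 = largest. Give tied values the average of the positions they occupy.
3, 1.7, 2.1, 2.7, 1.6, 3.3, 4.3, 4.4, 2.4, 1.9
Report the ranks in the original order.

4, 9, 7, 5, 10, 3, 2, 1, 6, 8

Sorted (descending): 4.4, 4.3, 3.3, 3, 2.7, 2.4, 2.1, 1.9, 1.7, 1.6
No ties — each value takes its position as its rank.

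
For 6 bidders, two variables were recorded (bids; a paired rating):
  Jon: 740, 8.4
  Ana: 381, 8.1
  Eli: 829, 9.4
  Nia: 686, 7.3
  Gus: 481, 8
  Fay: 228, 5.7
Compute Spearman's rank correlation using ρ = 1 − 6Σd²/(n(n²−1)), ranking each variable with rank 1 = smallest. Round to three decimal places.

Ranks of variable 1: 5, 2, 6, 4, 3, 1
Ranks of variable 2: 5, 4, 6, 2, 3, 1
d = r₁ − r₂: 0, -2, 0, 2, 0, 0
d²: 0, 4, 0, 4, 0, 0; Σd² = 8
ρ = 1 − 6·8/(6·35) = 1 − 48/210 = 0.771

0.771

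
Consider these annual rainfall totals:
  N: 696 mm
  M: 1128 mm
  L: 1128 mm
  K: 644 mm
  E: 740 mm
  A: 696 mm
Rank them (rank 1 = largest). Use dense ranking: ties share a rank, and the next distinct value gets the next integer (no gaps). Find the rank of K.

4

Sorted (descending): 1128, 1128, 740, 696, 696, 644
The 2 values of 1128 share dense rank 1.
The 2 values of 696 share dense rank 3.
Remaining distinct values take the next consecutive integers.
K has value 644 mm → rank 4.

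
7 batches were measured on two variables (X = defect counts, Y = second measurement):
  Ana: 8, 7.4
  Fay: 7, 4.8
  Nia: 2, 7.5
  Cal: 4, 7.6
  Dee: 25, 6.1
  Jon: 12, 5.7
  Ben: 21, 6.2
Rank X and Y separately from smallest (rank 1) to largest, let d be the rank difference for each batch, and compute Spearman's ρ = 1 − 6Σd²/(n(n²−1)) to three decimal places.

Ranks of variable 1: 4, 3, 1, 2, 7, 5, 6
Ranks of variable 2: 5, 1, 6, 7, 3, 2, 4
d = r₁ − r₂: -1, 2, -5, -5, 4, 3, 2
d²: 1, 4, 25, 25, 16, 9, 4; Σd² = 84
ρ = 1 − 6·84/(7·48) = 1 − 504/336 = -0.500

-0.500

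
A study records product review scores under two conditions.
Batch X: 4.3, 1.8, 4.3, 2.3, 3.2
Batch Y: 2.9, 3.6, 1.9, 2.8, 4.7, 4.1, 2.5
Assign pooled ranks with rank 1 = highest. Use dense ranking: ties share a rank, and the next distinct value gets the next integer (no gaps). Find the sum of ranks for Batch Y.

39

Sorted (descending): 4.7, 4.3, 4.3, 4.1, 3.6, 3.2, 2.9, 2.8, 2.5, 2.3, 1.9, 1.8
The 2 values of 4.3 share dense rank 2.
Remaining distinct values take the next consecutive integers.
Batch Y values → pooled ranks: 2.9→6, 3.6→4, 1.9→10, 2.8→7, 4.7→1, 4.1→3, 2.5→8
Rank sum = 6 + 4 + 10 + 7 + 1 + 3 + 8 = 39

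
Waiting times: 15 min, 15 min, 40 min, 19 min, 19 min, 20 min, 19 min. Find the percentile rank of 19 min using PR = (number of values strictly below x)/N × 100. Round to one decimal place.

N = 7.
Strictly below 19: 2. Equal to 19: 3.
PR = 2/7 × 100 = 28.6

28.6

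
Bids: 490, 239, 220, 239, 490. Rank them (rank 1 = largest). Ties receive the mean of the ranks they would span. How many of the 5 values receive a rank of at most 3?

Sorted (descending): 490, 490, 239, 239, 220
The 2 values of 490 occupy positions 1–2 → average rank (1+2)/2 = 1.5.
The 2 values of 239 occupy positions 3–4 → average rank (3+4)/2 = 3.5.
Ranks ≤ 3: {1.5, 1.5} → 2 values.

2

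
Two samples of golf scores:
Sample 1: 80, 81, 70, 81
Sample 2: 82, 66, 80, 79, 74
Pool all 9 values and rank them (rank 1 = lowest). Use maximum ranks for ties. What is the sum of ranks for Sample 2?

23

Sorted (ascending): 66, 70, 74, 79, 80, 80, 81, 81, 82
The 2 values of 80 occupy positions 5–6 → each gets rank 6.
The 2 values of 81 occupy positions 7–8 → each gets rank 8.
Sample 2 values → pooled ranks: 82→9, 66→1, 80→6, 79→4, 74→3
Rank sum = 9 + 1 + 6 + 4 + 3 = 23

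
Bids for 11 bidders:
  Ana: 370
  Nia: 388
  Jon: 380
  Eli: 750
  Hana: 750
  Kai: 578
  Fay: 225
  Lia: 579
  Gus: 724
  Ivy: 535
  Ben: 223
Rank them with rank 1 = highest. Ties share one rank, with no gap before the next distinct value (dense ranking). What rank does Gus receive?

Sorted (descending): 750, 750, 724, 579, 578, 535, 388, 380, 370, 225, 223
The 2 values of 750 share dense rank 1.
Remaining distinct values take the next consecutive integers.
Gus has value 724 → rank 2.

2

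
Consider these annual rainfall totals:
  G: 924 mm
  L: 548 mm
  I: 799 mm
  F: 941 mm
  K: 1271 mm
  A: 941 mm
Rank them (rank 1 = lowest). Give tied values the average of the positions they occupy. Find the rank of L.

1

Sorted (ascending): 548, 799, 924, 941, 941, 1271
The 2 values of 941 occupy positions 4–5 → average rank (4+5)/2 = 4.5.
L has value 548 mm → rank 1.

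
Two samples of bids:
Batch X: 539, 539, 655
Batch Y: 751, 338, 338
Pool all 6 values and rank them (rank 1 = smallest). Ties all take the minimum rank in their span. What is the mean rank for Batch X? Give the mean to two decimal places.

3.67

Sorted (ascending): 338, 338, 539, 539, 655, 751
The 2 values of 338 occupy positions 1–2 → each gets rank 1.
The 2 values of 539 occupy positions 3–4 → each gets rank 3.
Batch X values → pooled ranks: 539→3, 539→3, 655→5
Mean rank = (3 + 3 + 5) / 3 = 3.67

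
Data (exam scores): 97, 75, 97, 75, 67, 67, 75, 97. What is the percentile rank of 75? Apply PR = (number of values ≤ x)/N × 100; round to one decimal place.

62.5

N = 8.
Strictly below 75: 2. Equal to 75: 3.
PR = 5/8 × 100 = 62.5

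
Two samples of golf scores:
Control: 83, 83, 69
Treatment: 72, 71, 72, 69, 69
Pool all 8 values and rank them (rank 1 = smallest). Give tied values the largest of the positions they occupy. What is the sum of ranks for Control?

19

Sorted (ascending): 69, 69, 69, 71, 72, 72, 83, 83
The 3 values of 69 occupy positions 1–3 → each gets rank 3.
The 2 values of 72 occupy positions 5–6 → each gets rank 6.
The 2 values of 83 occupy positions 7–8 → each gets rank 8.
Control values → pooled ranks: 83→8, 83→8, 69→3
Rank sum = 8 + 8 + 3 = 19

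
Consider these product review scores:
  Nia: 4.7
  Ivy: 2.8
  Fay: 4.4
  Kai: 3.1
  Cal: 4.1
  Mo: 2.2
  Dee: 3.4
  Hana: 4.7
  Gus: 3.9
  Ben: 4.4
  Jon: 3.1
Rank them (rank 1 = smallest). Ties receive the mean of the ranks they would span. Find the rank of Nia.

Sorted (ascending): 2.2, 2.8, 3.1, 3.1, 3.4, 3.9, 4.1, 4.4, 4.4, 4.7, 4.7
The 2 values of 3.1 occupy positions 3–4 → average rank (3+4)/2 = 3.5.
The 2 values of 4.4 occupy positions 8–9 → average rank (8+9)/2 = 8.5.
The 2 values of 4.7 occupy positions 10–11 → average rank (10+11)/2 = 10.5.
Nia has value 4.7 → rank 10.5.

10.5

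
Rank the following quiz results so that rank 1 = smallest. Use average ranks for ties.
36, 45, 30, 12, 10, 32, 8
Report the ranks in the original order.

Sorted (ascending): 8, 10, 12, 30, 32, 36, 45
No ties — each value takes its position as its rank.

6, 7, 4, 3, 2, 5, 1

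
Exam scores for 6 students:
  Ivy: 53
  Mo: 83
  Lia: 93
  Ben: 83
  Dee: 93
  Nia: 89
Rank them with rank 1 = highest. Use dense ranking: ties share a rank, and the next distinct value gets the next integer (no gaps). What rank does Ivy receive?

4

Sorted (descending): 93, 93, 89, 83, 83, 53
The 2 values of 93 share dense rank 1.
The 2 values of 83 share dense rank 3.
Remaining distinct values take the next consecutive integers.
Ivy has value 53 → rank 4.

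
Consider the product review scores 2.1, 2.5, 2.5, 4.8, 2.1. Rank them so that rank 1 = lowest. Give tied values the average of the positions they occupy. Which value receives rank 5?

4.8

Sorted (ascending): 2.1, 2.1, 2.5, 2.5, 4.8
The 2 values of 2.1 occupy positions 1–2 → average rank (1+2)/2 = 1.5.
The 2 values of 2.5 occupy positions 3–4 → average rank (3+4)/2 = 3.5.
Rank 5 → value 4.8.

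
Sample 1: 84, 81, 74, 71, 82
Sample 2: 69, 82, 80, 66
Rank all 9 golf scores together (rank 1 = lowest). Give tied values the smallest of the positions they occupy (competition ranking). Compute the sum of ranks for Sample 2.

Sorted (ascending): 66, 69, 71, 74, 80, 81, 82, 82, 84
The 2 values of 82 occupy positions 7–8 → each gets rank 7.
Sample 2 values → pooled ranks: 69→2, 82→7, 80→5, 66→1
Rank sum = 2 + 7 + 5 + 1 = 15

15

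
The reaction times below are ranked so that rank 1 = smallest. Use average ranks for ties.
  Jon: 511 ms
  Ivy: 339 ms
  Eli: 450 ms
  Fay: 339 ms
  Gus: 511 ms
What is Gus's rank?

Sorted (ascending): 339, 339, 450, 511, 511
The 2 values of 339 occupy positions 1–2 → average rank (1+2)/2 = 1.5.
The 2 values of 511 occupy positions 4–5 → average rank (4+5)/2 = 4.5.
Gus has value 511 ms → rank 4.5.

4.5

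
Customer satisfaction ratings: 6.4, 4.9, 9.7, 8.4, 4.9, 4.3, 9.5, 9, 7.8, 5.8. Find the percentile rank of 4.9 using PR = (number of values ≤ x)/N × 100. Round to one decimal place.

30.0

N = 10.
Strictly below 4.9: 1. Equal to 4.9: 2.
PR = 3/10 × 100 = 30.0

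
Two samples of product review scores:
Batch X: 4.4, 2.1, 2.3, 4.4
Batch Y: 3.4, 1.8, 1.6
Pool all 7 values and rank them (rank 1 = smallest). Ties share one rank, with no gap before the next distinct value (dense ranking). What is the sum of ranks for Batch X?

19

Sorted (ascending): 1.6, 1.8, 2.1, 2.3, 3.4, 4.4, 4.4
The 2 values of 4.4 share dense rank 6.
Remaining distinct values take the next consecutive integers.
Batch X values → pooled ranks: 4.4→6, 2.1→3, 2.3→4, 4.4→6
Rank sum = 6 + 3 + 4 + 6 = 19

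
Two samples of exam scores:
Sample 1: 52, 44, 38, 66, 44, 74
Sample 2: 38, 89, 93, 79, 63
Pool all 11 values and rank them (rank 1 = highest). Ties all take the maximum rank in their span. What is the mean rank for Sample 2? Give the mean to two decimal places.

Sorted (descending): 93, 89, 79, 74, 66, 63, 52, 44, 44, 38, 38
The 2 values of 44 occupy positions 8–9 → each gets rank 9.
The 2 values of 38 occupy positions 10–11 → each gets rank 11.
Sample 2 values → pooled ranks: 38→11, 89→2, 93→1, 79→3, 63→6
Mean rank = (11 + 2 + 1 + 3 + 6) / 5 = 4.60

4.60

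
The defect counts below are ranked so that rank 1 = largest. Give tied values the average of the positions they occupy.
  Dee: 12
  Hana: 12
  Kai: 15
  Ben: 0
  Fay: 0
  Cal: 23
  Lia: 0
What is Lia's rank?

6

Sorted (descending): 23, 15, 12, 12, 0, 0, 0
The 2 values of 12 occupy positions 3–4 → average rank (3+4)/2 = 3.5.
The 3 values of 0 occupy positions 5–7 → average rank 6.
Lia has value 0 → rank 6.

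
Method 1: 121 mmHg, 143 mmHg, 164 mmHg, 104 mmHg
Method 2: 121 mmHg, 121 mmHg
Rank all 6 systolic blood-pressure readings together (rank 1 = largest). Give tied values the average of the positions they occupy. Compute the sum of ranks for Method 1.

Sorted (descending): 164, 143, 121, 121, 121, 104
The 3 values of 121 occupy positions 3–5 → average rank 4.
Method 1 values → pooled ranks: 121→4, 143→2, 164→1, 104→6
Rank sum = 4 + 2 + 1 + 6 = 13

13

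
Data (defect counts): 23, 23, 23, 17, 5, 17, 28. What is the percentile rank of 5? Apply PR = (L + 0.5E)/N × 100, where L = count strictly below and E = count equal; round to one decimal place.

7.1

N = 7.
Strictly below 5: 0. Equal to 5: 1.
PR = (0 + 0.5·1)/7 × 100 = 7.1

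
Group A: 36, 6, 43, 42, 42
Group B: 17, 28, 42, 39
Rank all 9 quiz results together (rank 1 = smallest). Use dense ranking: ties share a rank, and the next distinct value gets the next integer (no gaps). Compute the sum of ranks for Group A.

Sorted (ascending): 6, 17, 28, 36, 39, 42, 42, 42, 43
The 3 values of 42 share dense rank 6.
Remaining distinct values take the next consecutive integers.
Group A values → pooled ranks: 36→4, 6→1, 43→7, 42→6, 42→6
Rank sum = 4 + 1 + 7 + 6 + 6 = 24

24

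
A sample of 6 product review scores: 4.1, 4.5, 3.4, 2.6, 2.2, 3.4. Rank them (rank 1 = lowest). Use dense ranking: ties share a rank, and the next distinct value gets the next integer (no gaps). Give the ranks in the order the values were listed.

Sorted (ascending): 2.2, 2.6, 3.4, 3.4, 4.1, 4.5
The 2 values of 3.4 share dense rank 3.
Remaining distinct values take the next consecutive integers.

4, 5, 3, 2, 1, 3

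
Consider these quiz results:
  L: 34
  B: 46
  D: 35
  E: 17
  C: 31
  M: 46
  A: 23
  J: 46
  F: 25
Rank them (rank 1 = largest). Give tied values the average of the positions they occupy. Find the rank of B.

2

Sorted (descending): 46, 46, 46, 35, 34, 31, 25, 23, 17
The 3 values of 46 occupy positions 1–3 → average rank 2.
B has value 46 → rank 2.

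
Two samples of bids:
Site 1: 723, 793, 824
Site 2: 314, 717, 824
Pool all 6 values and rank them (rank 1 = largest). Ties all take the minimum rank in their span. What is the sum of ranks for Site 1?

Sorted (descending): 824, 824, 793, 723, 717, 314
The 2 values of 824 occupy positions 1–2 → each gets rank 1.
Site 1 values → pooled ranks: 723→4, 793→3, 824→1
Rank sum = 4 + 3 + 1 = 8

8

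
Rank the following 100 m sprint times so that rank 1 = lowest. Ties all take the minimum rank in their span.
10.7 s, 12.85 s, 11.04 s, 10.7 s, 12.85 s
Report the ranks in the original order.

Sorted (ascending): 10.7, 10.7, 11.04, 12.85, 12.85
The 2 values of 10.7 occupy positions 1–2 → each gets rank 1.
The 2 values of 12.85 occupy positions 4–5 → each gets rank 4.

1, 4, 3, 1, 4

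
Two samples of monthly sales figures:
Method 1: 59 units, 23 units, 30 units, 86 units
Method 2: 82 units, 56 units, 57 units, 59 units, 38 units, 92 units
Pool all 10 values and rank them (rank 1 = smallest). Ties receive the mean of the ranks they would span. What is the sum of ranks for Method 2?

Sorted (ascending): 23, 30, 38, 56, 57, 59, 59, 82, 86, 92
The 2 values of 59 occupy positions 6–7 → average rank (6+7)/2 = 6.5.
Method 2 values → pooled ranks: 82→8, 56→4, 57→5, 59→6.5, 38→3, 92→10
Rank sum = 8 + 4 + 5 + 6.5 + 3 + 10 = 36.5

36.5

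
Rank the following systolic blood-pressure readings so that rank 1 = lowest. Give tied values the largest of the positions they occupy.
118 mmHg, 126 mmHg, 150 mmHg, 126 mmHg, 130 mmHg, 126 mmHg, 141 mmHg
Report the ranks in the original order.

Sorted (ascending): 118, 126, 126, 126, 130, 141, 150
The 3 values of 126 occupy positions 2–4 → each gets rank 4.

1, 4, 7, 4, 5, 4, 6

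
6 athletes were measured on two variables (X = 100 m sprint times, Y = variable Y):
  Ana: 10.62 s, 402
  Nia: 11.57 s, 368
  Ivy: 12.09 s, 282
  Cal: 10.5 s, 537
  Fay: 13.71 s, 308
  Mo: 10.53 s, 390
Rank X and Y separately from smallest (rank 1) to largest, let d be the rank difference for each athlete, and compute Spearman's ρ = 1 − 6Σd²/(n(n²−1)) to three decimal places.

-0.886

Ranks of variable 1: 3, 4, 5, 1, 6, 2
Ranks of variable 2: 5, 3, 1, 6, 2, 4
d = r₁ − r₂: -2, 1, 4, -5, 4, -2
d²: 4, 1, 16, 25, 16, 4; Σd² = 66
ρ = 1 − 6·66/(6·35) = 1 − 396/210 = -0.886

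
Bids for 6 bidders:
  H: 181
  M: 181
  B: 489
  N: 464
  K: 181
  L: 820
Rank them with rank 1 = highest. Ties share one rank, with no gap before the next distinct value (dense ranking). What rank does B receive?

2

Sorted (descending): 820, 489, 464, 181, 181, 181
The 3 values of 181 share dense rank 4.
Remaining distinct values take the next consecutive integers.
B has value 489 → rank 2.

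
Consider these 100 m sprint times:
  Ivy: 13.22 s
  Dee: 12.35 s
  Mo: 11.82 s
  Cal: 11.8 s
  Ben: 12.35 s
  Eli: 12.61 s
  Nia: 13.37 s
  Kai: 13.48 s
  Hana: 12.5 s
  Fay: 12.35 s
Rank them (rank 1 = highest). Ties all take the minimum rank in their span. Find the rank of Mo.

9

Sorted (descending): 13.48, 13.37, 13.22, 12.61, 12.5, 12.35, 12.35, 12.35, 11.82, 11.8
The 3 values of 12.35 occupy positions 6–8 → each gets rank 6.
Mo has value 11.82 s → rank 9.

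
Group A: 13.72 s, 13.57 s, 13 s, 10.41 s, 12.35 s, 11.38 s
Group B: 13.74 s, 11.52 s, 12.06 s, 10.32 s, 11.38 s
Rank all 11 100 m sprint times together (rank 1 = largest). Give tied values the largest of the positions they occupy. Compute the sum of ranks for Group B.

34

Sorted (descending): 13.74, 13.72, 13.57, 13, 12.35, 12.06, 11.52, 11.38, 11.38, 10.41, 10.32
The 2 values of 11.38 occupy positions 8–9 → each gets rank 9.
Group B values → pooled ranks: 13.74→1, 11.52→7, 12.06→6, 10.32→11, 11.38→9
Rank sum = 1 + 7 + 6 + 11 + 9 = 34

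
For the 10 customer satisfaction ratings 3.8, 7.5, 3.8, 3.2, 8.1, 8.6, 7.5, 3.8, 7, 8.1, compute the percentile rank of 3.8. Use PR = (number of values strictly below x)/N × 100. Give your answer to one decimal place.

10.0

N = 10.
Strictly below 3.8: 1. Equal to 3.8: 3.
PR = 1/10 × 100 = 10.0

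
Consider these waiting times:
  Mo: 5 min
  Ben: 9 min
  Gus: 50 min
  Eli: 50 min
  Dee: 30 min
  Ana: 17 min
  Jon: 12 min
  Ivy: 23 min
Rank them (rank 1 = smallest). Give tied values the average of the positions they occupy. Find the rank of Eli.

Sorted (ascending): 5, 9, 12, 17, 23, 30, 50, 50
The 2 values of 50 occupy positions 7–8 → average rank (7+8)/2 = 7.5.
Eli has value 50 min → rank 7.5.

7.5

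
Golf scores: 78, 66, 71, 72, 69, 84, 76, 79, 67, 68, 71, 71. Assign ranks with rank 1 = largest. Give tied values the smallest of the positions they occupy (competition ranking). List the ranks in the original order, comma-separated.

Sorted (descending): 84, 79, 78, 76, 72, 71, 71, 71, 69, 68, 67, 66
The 3 values of 71 occupy positions 6–8 → each gets rank 6.

3, 12, 6, 5, 9, 1, 4, 2, 11, 10, 6, 6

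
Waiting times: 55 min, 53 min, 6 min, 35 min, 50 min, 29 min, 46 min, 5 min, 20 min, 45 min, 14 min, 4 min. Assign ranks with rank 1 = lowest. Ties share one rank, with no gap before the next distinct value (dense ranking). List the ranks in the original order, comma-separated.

Sorted (ascending): 4, 5, 6, 14, 20, 29, 35, 45, 46, 50, 53, 55
No ties — each value takes its position as its rank.

12, 11, 3, 7, 10, 6, 9, 2, 5, 8, 4, 1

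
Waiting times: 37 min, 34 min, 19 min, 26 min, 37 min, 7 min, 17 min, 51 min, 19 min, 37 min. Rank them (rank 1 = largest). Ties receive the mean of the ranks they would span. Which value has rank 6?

26

Sorted (descending): 51, 37, 37, 37, 34, 26, 19, 19, 17, 7
The 3 values of 37 occupy positions 2–4 → average rank 3.
The 2 values of 19 occupy positions 7–8 → average rank (7+8)/2 = 7.5.
Rank 6 → value 26.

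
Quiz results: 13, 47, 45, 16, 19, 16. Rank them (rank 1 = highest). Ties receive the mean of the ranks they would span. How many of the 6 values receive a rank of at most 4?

3

Sorted (descending): 47, 45, 19, 16, 16, 13
The 2 values of 16 occupy positions 4–5 → average rank (4+5)/2 = 4.5.
Ranks ≤ 4: {1, 2, 3} → 3 values.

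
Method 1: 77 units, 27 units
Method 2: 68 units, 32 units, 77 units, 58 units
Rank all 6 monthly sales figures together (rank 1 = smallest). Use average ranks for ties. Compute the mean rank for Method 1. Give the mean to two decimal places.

3.25

Sorted (ascending): 27, 32, 58, 68, 77, 77
The 2 values of 77 occupy positions 5–6 → average rank (5+6)/2 = 5.5.
Method 1 values → pooled ranks: 77→5.5, 27→1
Mean rank = (5.5 + 1) / 2 = 3.25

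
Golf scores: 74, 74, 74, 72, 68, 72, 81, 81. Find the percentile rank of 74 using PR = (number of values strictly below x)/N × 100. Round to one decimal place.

N = 8.
Strictly below 74: 3. Equal to 74: 3.
PR = 3/8 × 100 = 37.5

37.5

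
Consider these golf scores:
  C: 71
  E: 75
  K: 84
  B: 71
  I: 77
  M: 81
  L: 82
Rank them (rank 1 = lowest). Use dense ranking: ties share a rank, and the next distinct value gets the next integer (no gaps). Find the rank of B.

1

Sorted (ascending): 71, 71, 75, 77, 81, 82, 84
The 2 values of 71 share dense rank 1.
Remaining distinct values take the next consecutive integers.
B has value 71 → rank 1.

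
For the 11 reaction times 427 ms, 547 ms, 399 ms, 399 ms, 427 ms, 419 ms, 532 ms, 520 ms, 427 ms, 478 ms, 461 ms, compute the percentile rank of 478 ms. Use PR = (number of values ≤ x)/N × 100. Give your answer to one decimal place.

72.7

N = 11.
Strictly below 478: 7. Equal to 478: 1.
PR = 8/11 × 100 = 72.7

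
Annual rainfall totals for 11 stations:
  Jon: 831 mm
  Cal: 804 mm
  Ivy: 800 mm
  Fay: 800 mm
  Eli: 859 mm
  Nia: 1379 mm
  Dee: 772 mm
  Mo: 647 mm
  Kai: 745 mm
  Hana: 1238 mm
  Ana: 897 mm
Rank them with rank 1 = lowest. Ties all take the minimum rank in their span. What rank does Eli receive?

Sorted (ascending): 647, 745, 772, 800, 800, 804, 831, 859, 897, 1238, 1379
The 2 values of 800 occupy positions 4–5 → each gets rank 4.
Eli has value 859 mm → rank 8.

8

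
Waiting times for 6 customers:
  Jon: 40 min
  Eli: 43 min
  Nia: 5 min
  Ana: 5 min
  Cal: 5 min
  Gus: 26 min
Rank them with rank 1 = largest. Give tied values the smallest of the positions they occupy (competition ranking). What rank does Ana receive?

4

Sorted (descending): 43, 40, 26, 5, 5, 5
The 3 values of 5 occupy positions 4–6 → each gets rank 4.
Ana has value 5 min → rank 4.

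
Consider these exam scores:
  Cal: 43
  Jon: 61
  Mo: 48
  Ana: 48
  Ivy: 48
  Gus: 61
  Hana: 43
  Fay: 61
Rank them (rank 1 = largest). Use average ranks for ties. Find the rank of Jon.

2

Sorted (descending): 61, 61, 61, 48, 48, 48, 43, 43
The 3 values of 61 occupy positions 1–3 → average rank 2.
The 3 values of 48 occupy positions 4–6 → average rank 5.
The 2 values of 43 occupy positions 7–8 → average rank (7+8)/2 = 7.5.
Jon has value 61 → rank 2.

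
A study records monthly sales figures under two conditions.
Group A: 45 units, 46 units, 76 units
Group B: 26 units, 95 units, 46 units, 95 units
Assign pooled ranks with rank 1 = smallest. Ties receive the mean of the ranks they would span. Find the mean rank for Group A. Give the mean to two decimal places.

Sorted (ascending): 26, 45, 46, 46, 76, 95, 95
The 2 values of 46 occupy positions 3–4 → average rank (3+4)/2 = 3.5.
The 2 values of 95 occupy positions 6–7 → average rank (6+7)/2 = 6.5.
Group A values → pooled ranks: 45→2, 46→3.5, 76→5
Mean rank = (2 + 3.5 + 5) / 3 = 3.50

3.50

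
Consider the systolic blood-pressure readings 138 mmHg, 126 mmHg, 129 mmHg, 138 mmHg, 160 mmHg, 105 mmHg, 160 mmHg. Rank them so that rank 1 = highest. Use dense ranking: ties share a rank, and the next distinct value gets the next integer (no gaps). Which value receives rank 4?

Sorted (descending): 160, 160, 138, 138, 129, 126, 105
The 2 values of 160 share dense rank 1.
The 2 values of 138 share dense rank 2.
Remaining distinct values take the next consecutive integers.
Rank 4 → value 126.

126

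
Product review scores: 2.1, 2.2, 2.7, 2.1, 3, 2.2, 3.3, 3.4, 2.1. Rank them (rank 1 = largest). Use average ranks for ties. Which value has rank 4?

2.7

Sorted (descending): 3.4, 3.3, 3, 2.7, 2.2, 2.2, 2.1, 2.1, 2.1
The 2 values of 2.2 occupy positions 5–6 → average rank (5+6)/2 = 5.5.
The 3 values of 2.1 occupy positions 7–9 → average rank 8.
Rank 4 → value 2.7.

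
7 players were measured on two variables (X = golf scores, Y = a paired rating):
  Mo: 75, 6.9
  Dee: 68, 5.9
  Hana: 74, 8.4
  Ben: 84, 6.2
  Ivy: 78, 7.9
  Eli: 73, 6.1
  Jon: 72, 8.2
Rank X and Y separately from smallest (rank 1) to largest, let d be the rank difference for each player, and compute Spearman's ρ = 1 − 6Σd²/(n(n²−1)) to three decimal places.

0.214

Ranks of variable 1: 5, 1, 4, 7, 6, 3, 2
Ranks of variable 2: 4, 1, 7, 3, 5, 2, 6
d = r₁ − r₂: 1, 0, -3, 4, 1, 1, -4
d²: 1, 0, 9, 16, 1, 1, 16; Σd² = 44
ρ = 1 − 6·44/(7·48) = 1 − 264/336 = 0.214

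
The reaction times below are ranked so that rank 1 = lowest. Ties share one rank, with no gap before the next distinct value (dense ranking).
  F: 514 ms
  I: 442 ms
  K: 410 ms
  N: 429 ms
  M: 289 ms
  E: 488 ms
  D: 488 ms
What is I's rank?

Sorted (ascending): 289, 410, 429, 442, 488, 488, 514
The 2 values of 488 share dense rank 5.
Remaining distinct values take the next consecutive integers.
I has value 442 ms → rank 4.

4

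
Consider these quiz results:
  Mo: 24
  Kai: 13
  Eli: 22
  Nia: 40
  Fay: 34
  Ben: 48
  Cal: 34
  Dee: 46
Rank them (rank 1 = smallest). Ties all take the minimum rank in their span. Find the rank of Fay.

4

Sorted (ascending): 13, 22, 24, 34, 34, 40, 46, 48
The 2 values of 34 occupy positions 4–5 → each gets rank 4.
Fay has value 34 → rank 4.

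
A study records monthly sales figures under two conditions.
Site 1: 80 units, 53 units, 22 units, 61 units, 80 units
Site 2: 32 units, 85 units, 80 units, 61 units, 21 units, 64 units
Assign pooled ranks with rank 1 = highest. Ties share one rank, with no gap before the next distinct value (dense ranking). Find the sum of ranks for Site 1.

20

Sorted (descending): 85, 80, 80, 80, 64, 61, 61, 53, 32, 22, 21
The 3 values of 80 share dense rank 2.
The 2 values of 61 share dense rank 4.
Remaining distinct values take the next consecutive integers.
Site 1 values → pooled ranks: 80→2, 53→5, 22→7, 61→4, 80→2
Rank sum = 2 + 5 + 7 + 4 + 2 = 20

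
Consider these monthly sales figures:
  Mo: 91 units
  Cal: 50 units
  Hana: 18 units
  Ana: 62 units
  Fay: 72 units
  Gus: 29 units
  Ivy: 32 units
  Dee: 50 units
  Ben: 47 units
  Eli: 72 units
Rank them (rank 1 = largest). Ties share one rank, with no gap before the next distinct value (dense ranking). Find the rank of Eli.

2

Sorted (descending): 91, 72, 72, 62, 50, 50, 47, 32, 29, 18
The 2 values of 72 share dense rank 2.
The 2 values of 50 share dense rank 4.
Remaining distinct values take the next consecutive integers.
Eli has value 72 units → rank 2.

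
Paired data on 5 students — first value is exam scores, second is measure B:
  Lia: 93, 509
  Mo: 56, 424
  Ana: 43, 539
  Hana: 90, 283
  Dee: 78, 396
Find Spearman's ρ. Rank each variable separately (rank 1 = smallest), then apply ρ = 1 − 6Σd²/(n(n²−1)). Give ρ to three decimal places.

-0.400

Ranks of variable 1: 5, 2, 1, 4, 3
Ranks of variable 2: 4, 3, 5, 1, 2
d = r₁ − r₂: 1, -1, -4, 3, 1
d²: 1, 1, 16, 9, 1; Σd² = 28
ρ = 1 − 6·28/(5·24) = 1 − 168/120 = -0.400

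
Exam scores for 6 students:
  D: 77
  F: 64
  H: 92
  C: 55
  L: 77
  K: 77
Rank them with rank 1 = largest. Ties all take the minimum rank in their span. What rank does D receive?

Sorted (descending): 92, 77, 77, 77, 64, 55
The 3 values of 77 occupy positions 2–4 → each gets rank 2.
D has value 77 → rank 2.

2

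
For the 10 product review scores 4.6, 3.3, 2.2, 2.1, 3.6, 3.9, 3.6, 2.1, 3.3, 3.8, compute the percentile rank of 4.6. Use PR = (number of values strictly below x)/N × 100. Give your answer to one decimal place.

N = 10.
Strictly below 4.6: 9. Equal to 4.6: 1.
PR = 9/10 × 100 = 90.0

90.0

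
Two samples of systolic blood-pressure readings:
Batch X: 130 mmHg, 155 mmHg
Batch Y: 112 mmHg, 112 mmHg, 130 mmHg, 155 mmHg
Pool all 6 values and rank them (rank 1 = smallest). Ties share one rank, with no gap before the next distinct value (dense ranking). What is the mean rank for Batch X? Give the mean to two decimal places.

2.50

Sorted (ascending): 112, 112, 130, 130, 155, 155
The 2 values of 112 share dense rank 1.
The 2 values of 130 share dense rank 2.
The 2 values of 155 share dense rank 3.
Batch X values → pooled ranks: 130→2, 155→3
Mean rank = (2 + 3) / 2 = 2.50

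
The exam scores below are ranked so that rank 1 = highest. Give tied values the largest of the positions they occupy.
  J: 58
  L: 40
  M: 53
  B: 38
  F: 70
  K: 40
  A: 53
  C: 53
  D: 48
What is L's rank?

Sorted (descending): 70, 58, 53, 53, 53, 48, 40, 40, 38
The 3 values of 53 occupy positions 3–5 → each gets rank 5.
The 2 values of 40 occupy positions 7–8 → each gets rank 8.
L has value 40 → rank 8.

8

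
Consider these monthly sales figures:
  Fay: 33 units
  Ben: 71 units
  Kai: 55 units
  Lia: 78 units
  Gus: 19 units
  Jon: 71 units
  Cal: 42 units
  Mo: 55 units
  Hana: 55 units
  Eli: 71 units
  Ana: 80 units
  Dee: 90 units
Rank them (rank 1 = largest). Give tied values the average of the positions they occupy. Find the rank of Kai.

Sorted (descending): 90, 80, 78, 71, 71, 71, 55, 55, 55, 42, 33, 19
The 3 values of 71 occupy positions 4–6 → average rank 5.
The 3 values of 55 occupy positions 7–9 → average rank 8.
Kai has value 55 units → rank 8.

8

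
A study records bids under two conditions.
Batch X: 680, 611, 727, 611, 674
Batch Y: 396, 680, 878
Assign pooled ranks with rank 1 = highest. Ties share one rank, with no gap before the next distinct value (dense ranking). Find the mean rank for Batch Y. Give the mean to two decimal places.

Sorted (descending): 878, 727, 680, 680, 674, 611, 611, 396
The 2 values of 680 share dense rank 3.
The 2 values of 611 share dense rank 5.
Remaining distinct values take the next consecutive integers.
Batch Y values → pooled ranks: 396→6, 680→3, 878→1
Mean rank = (6 + 3 + 1) / 3 = 3.33

3.33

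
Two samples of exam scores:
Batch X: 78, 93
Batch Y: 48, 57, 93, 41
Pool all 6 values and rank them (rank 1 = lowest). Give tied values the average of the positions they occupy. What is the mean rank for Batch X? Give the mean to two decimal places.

Sorted (ascending): 41, 48, 57, 78, 93, 93
The 2 values of 93 occupy positions 5–6 → average rank (5+6)/2 = 5.5.
Batch X values → pooled ranks: 78→4, 93→5.5
Mean rank = (4 + 5.5) / 2 = 4.75

4.75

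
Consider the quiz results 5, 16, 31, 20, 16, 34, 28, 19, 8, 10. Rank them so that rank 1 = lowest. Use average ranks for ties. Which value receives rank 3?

Sorted (ascending): 5, 8, 10, 16, 16, 19, 20, 28, 31, 34
The 2 values of 16 occupy positions 4–5 → average rank (4+5)/2 = 4.5.
Rank 3 → value 10.

10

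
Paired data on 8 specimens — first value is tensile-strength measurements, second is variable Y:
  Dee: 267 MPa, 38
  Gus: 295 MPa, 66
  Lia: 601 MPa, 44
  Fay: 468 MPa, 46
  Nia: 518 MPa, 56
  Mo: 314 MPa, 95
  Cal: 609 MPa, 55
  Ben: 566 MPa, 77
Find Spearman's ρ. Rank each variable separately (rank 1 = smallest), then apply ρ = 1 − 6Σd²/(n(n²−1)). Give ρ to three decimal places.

Ranks of variable 1: 1, 2, 7, 4, 5, 3, 8, 6
Ranks of variable 2: 1, 6, 2, 3, 5, 8, 4, 7
d = r₁ − r₂: 0, -4, 5, 1, 0, -5, 4, -1
d²: 0, 16, 25, 1, 0, 25, 16, 1; Σd² = 84
ρ = 1 − 6·84/(8·63) = 1 − 504/504 = 0.000

0.000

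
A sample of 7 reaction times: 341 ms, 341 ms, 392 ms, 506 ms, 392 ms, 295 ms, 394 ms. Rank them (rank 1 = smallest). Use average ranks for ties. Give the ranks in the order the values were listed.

2.5, 2.5, 4.5, 7, 4.5, 1, 6

Sorted (ascending): 295, 341, 341, 392, 392, 394, 506
The 2 values of 341 occupy positions 2–3 → average rank (2+3)/2 = 2.5.
The 2 values of 392 occupy positions 4–5 → average rank (4+5)/2 = 4.5.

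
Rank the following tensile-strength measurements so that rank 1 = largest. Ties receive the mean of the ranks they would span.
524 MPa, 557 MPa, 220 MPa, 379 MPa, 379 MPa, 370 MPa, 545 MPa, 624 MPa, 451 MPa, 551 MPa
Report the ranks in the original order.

5, 2, 10, 7.5, 7.5, 9, 4, 1, 6, 3

Sorted (descending): 624, 557, 551, 545, 524, 451, 379, 379, 370, 220
The 2 values of 379 occupy positions 7–8 → average rank (7+8)/2 = 7.5.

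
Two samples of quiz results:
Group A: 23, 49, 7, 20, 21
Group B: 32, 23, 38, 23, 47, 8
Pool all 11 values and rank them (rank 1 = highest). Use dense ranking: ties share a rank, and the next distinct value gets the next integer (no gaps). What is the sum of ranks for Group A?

28

Sorted (descending): 49, 47, 38, 32, 23, 23, 23, 21, 20, 8, 7
The 3 values of 23 share dense rank 5.
Remaining distinct values take the next consecutive integers.
Group A values → pooled ranks: 23→5, 49→1, 7→9, 20→7, 21→6
Rank sum = 5 + 1 + 9 + 7 + 6 = 28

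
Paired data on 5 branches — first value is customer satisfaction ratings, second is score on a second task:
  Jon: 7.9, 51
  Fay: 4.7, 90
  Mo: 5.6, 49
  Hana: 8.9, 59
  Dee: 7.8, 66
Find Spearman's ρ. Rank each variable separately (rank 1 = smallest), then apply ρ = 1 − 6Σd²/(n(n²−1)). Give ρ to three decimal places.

Ranks of variable 1: 4, 1, 2, 5, 3
Ranks of variable 2: 2, 5, 1, 3, 4
d = r₁ − r₂: 2, -4, 1, 2, -1
d²: 4, 16, 1, 4, 1; Σd² = 26
ρ = 1 − 6·26/(5·24) = 1 − 156/120 = -0.300

-0.300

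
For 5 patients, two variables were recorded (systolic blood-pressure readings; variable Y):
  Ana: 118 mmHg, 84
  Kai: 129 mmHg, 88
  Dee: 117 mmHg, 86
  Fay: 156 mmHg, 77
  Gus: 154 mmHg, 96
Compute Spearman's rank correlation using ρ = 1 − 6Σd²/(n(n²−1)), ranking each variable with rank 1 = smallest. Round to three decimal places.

Ranks of variable 1: 2, 3, 1, 5, 4
Ranks of variable 2: 2, 4, 3, 1, 5
d = r₁ − r₂: 0, -1, -2, 4, -1
d²: 0, 1, 4, 16, 1; Σd² = 22
ρ = 1 − 6·22/(5·24) = 1 − 132/120 = -0.100

-0.100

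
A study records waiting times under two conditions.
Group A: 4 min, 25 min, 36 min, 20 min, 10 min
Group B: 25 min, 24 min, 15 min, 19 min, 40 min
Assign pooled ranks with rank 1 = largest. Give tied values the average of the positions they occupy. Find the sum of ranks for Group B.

24.5

Sorted (descending): 40, 36, 25, 25, 24, 20, 19, 15, 10, 4
The 2 values of 25 occupy positions 3–4 → average rank (3+4)/2 = 3.5.
Group B values → pooled ranks: 25→3.5, 24→5, 15→8, 19→7, 40→1
Rank sum = 3.5 + 5 + 8 + 7 + 1 = 24.5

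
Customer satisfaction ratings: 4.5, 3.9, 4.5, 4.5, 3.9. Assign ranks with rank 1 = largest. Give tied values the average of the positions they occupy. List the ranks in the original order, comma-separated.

Sorted (descending): 4.5, 4.5, 4.5, 3.9, 3.9
The 3 values of 4.5 occupy positions 1–3 → average rank 2.
The 2 values of 3.9 occupy positions 4–5 → average rank (4+5)/2 = 4.5.

2, 4.5, 2, 2, 4.5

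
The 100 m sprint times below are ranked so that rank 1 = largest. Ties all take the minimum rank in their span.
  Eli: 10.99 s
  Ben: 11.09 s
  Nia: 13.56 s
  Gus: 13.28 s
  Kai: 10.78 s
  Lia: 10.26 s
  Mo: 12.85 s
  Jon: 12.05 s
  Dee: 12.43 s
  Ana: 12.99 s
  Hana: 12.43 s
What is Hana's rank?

Sorted (descending): 13.56, 13.28, 12.99, 12.85, 12.43, 12.43, 12.05, 11.09, 10.99, 10.78, 10.26
The 2 values of 12.43 occupy positions 5–6 → each gets rank 5.
Hana has value 12.43 s → rank 5.

5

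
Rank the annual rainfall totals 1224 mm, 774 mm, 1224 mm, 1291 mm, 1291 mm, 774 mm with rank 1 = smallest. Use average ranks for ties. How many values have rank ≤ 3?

2

Sorted (ascending): 774, 774, 1224, 1224, 1291, 1291
The 2 values of 774 occupy positions 1–2 → average rank (1+2)/2 = 1.5.
The 2 values of 1224 occupy positions 3–4 → average rank (3+4)/2 = 3.5.
The 2 values of 1291 occupy positions 5–6 → average rank (5+6)/2 = 5.5.
Ranks ≤ 3: {1.5, 1.5} → 2 values.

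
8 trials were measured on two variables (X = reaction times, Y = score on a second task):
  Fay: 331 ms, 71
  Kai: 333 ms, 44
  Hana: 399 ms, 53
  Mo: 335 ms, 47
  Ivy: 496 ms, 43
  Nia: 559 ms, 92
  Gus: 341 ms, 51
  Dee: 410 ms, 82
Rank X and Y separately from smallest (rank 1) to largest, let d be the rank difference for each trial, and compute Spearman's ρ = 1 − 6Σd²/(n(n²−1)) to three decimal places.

0.262

Ranks of variable 1: 1, 2, 5, 3, 7, 8, 4, 6
Ranks of variable 2: 6, 2, 5, 3, 1, 8, 4, 7
d = r₁ − r₂: -5, 0, 0, 0, 6, 0, 0, -1
d²: 25, 0, 0, 0, 36, 0, 0, 1; Σd² = 62
ρ = 1 − 6·62/(8·63) = 1 − 372/504 = 0.262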